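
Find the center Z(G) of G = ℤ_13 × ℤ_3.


Z(G) = {g ∈ G | gx = xg for all x ∈ G}
Direct product of abelian groups is abelian, so Z(G) = G

Z(ℤ_13 × ℤ_3) = ℤ_13 × ℤ_3


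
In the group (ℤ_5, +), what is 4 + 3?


Operation: addition mod 5
4 + 3 = (a + b) mod 5 with a = 4, b = 3

4 + 3 = 2


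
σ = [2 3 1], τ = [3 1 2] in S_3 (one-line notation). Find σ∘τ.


σ∘τ: apply τ first, then σ
1 →τ 3 →σ 1
2 →τ 1 →σ 2
3 →τ 2 →σ 3

σ∘τ = [1 2 3]


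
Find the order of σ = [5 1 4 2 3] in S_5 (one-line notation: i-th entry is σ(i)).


Cycle decomposition: (1 5 3 4 2)
Cycle lengths: 5
Order = lcm(5) = 5

ord(σ) = 5


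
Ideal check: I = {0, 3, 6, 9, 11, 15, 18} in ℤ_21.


Check ideal conditions for I = {0, 3, 6, 9, 11, 15, 18} in ℤ_21:
(1) I is an additive subgroup? No
(2) For r ∈ ℤ_21 and a ∈ I: r·a ∈ I? No  [counterexample: r=2, a=6, r·a mod 21 = 12 ∉ I]

No, I is not an ideal of ℤ_21


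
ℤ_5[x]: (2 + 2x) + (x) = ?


Add coefficients mod 5:
x^0: 2 + 0 = 2 (mod 5)
x^1: 2 + 1 = 3 (mod 5)
Result: 2 + 3x

f + g = 2 + 3x


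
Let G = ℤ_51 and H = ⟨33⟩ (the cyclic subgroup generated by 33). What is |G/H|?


|⟨33⟩| = n / gcd(33, 51) = 51 / 3 = 17
H is normal (ℤ_51 is abelian).
|G/H| = |G| / |H| = 51 / 17 = 3

|G/H| = 3


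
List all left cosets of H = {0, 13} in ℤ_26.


H = {0, 13}, |H| = 2
Number of cosets = |G|/|H| = 26/2 = 13
0 + H = {0, 13}
1 + H = {1, 14}
2 + H = {2, 15}
3 + H = {3, 16}
4 + H = {4, 17}
5 + H = {5, 18}
6 + H = {6, 19}
7 + H = {7, 20}
8 + H = {8, 21}
9 + H = {9, 22}
10 + H = {10, 23}
11 + H = {11, 24}
12 + H = {12, 25}

Cosets: 0+H={0,13}; 1+H={1,14}; 2+H={2,15}; 3+H={3,16}; 4+H={4,17}; 5+H={5,18}; 6+H={6,19}; 7+H={7,20}; 8+H={8,21}; 9+H={9,22}; 10+H={10,23}; 11+H={11,24}; 12+H={12,25}


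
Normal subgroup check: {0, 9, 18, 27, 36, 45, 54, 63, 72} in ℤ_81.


H = {0, 9, 18, 27, 36, 45, 54, 63, 72} in ℤ_81
ℤ_81 is abelian; every subgroup of an abelian group is normal

Yes, normal subgroup


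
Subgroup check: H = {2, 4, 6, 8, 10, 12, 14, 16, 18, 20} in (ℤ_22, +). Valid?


Subgroup test for H = {2, 4, 6, 8, 10, 12, 14, 16, 18, 20} in (ℤ_22, +):
(1) 0 ∈ H? No
(2) Closure: for all a,b ∈ H, (a+b) mod 22 ∈ H? No  [counterexample: 2 + 20 = 0 ∉ H]
(3) Inverses: for all a ∈ H, -a mod 22 ∈ H? Yes

No, H is not a subgroup of ℤ_22


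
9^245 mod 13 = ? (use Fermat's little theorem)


Fermat's little theorem: if p is prime and gcd(a,p)=1, then a^(p-1) ≡ 1 (mod p)
p = 13 is prime, gcd(9,13) = 1
Reduce exponent: 245 mod 12 = 5
So 9^245 ≡ 9^5 (mod 13)
9^5 mod 13 = 3

9^245 ≡ 3 (mod 13)


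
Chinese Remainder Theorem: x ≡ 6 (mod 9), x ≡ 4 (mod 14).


m₁ = 9, m₂ = 14, gcd = 1, so CRT applies. M = m₁·m₂ = 126
Let M₁ = M/m₁ = 14, M₂ = M/m₂ = 9
Find y₁ ≡ M₁⁻¹ (mod m₁): 14⁻¹ ≡ 2 (mod 9)
Find y₂ ≡ M₂⁻¹ (mod m₂): 9⁻¹ ≡ 11 (mod 14)
x = a₁·M₁·y₁ + a₂·M₂·y₂ = 6·14·2 + 4·9·11 = 564
Reduce mod 126: x ≡ 60
Check: 60 mod 9 = 6 ✓, 60 mod 14 = 4 ✓

x ≡ 60 (mod 126)


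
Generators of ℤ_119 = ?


g generates ℤ_n iff gcd(g,n) = 1
Prime factors of 119: 7, 17
Generators are g ∈ {1,...,118} not divisible by any of these primes.
Generators: {1, 2, 3, 4, 5, 6, 8, 9, 10, 11, 12, 13, 15, 16, 18, 19, 20, 22, 23, 24, 25, 26, 27, 29, 30, 31, 32, 33, 36, 37, 38, 39, 40, 41, 43, 44, 45, 46, 47, 48, 50, 52, 53, 54, 55, 57, 58, 59, 60, 61, 62, 64, 65, 66, 67, 69, 71, 72, 73, 74, 75, 76, 78, 79, 80, 81, 82, 83, 86, 87, 88, 89, 90, 92, 93, 94, 95, 96, 97, 99, 100, 101, 103, 104, 106, 107, 108, 109, 110, 111, 113, 114, 115, 116, 117, 118}
Number of generators = φ(119) = 96

Generators of ℤ_119 = {1, 2, 3, 4, 5, 6, 8, 9, 10, 11, 12, 13, 15, 16, 18, 19, 20, 22, 23, 24, 25, 26, 27, 29, 30, 31, 32, 33, 36, 37, 38, 39, 40, 41, 43, 44, 45, 46, 47, 48, 50, 52, 53, 54, 55, 57, 58, 59, 60, 61, 62, 64, 65, 66, 67, 69, 71, 72, 73, 74, 75, 76, 78, 79, 80, 81, 82, 83, 86, 87, 88, 89, 90, 92, 93, 94, 95, 96, 97, 99, 100, 101, 103, 104, 106, 107, 108, 109, 110, 111, 113, 114, 115, 116, 117, 118}


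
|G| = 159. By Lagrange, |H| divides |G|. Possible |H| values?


Lagrange's theorem: |H| divides |G|
|G| = 159
Divisors of 159: 1, 3, 53, 159

Possible subgroup orders: {1, 3, 53, 159}


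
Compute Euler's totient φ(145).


Factor n: 145 = 5 × 29
φ(n) = n · ∏(1 - 1/p) over distinct primes p | n
φ(145) = 145 · (1 - 1/5) · (1 - 1/29) = 112

φ(145) = 112


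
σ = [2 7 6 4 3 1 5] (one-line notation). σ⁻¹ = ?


To find σ⁻¹, swap domain and range:
σ(1) = 2 → σ⁻¹(2) = 1
σ(2) = 7 → σ⁻¹(7) = 2
σ(3) = 6 → σ⁻¹(6) = 3
σ(4) = 4 → σ⁻¹(4) = 4
σ(5) = 3 → σ⁻¹(3) = 5
σ(6) = 1 → σ⁻¹(1) = 6
σ(7) = 5 → σ⁻¹(5) = 7

σ⁻¹ = [6 1 5 4 7 3 2]


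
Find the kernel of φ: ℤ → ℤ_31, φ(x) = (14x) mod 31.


Kernel = preimage of identity
ker(φ) = {x ∈ ℤ : 14x ≡ 0 (mod 31)}. gcd(14,31) = 1, so 14x ≡ 0 (mod 31) ⟺ x ≡ 0 (mod 31/1 = 31). Hence ker(φ) = 31ℤ

ker(φ) = 31ℤ


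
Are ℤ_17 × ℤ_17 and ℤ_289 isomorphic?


Comparing ℤ_17 × ℤ_17 and ℤ_289:
gcd(17,17) = 17 ≠ 1. Max element order in ℤ_17×ℤ_17 is lcm(17,17) = 17 < 289, so it has no element of order 289

No, ℤ_17 × ℤ_17 ≇ ℤ_289


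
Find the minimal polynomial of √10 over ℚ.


√10 satisfies x² - 10 = 0, irreducible over ℚ since 10 is squarefree

Minimal polynomial: x² - 10


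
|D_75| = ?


|D_n| = 2n (n rotations and n reflections)
|D_75| = 2×75 = 150

|D_75| = 150


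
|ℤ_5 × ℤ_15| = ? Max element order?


|ℤ_5 × ℤ_15| = 5 × 15 = 75
Max element order = lcm(5,15) = 15
Cyclic? No (gcd=5)

|ℤ_5×ℤ_15| = 75, max element order = 15


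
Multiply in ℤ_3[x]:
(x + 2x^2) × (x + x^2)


Expand and collect like terms; reduce coefficients mod 3:
x^0: 0·0 = 0 ≡ 0 (mod 3)
x^1: 0·1 + 1·0 = 0 ≡ 0 (mod 3)
x^2: 0·1 + 1·1 + 2·0 = 1 ≡ 1 (mod 3)
x^3: 1·1 + 2·1 = 3 ≡ 0 (mod 3)
x^4: 2·1 = 2 ≡ 2 (mod 3)
Result: x^2 + 2x^4

f · g = x^2 + 2x^4


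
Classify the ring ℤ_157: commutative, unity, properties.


ℤ_157 is a commutative ring with unity 1; 157 is prime, so ℤ_157 is a field (hence an integral domain)
Commutative: Yes
Integral domain: Yes
Has unity: Yes

ℤ_157: Commutative=Yes, Unity=Yes


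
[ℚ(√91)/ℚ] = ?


√91 has minimal polynomial x² - 91 (irreducible over ℚ since 91 is squarefree)

[ℚ(√91)/ℚ] = 2


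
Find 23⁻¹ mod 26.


Use the extended Euclidean algorithm to write 1 = 23·s + 26·t; then s mod 26 is the inverse.
Euclidean algorithm:
  23 = 0·26 + 23
  26 = 1·23 + 3
  23 = 7·3 + 2
  3 = 1·2 + 1
  2 = 2·1 + 0
gcd(23,26) = 1
Back-substitution gives: 23·(-9) + 26·(8) = 1
So 23⁻¹ ≡ -9 ≡ 17 (mod 26)
Check: 23 × 17 = 391 ≡ 1 (mod 26) ✓

23⁻¹ ≡ 17 (mod 26)


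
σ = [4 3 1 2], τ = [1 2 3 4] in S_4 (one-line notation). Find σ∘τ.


σ∘τ: apply τ first, then σ
1 →τ 1 →σ 4
2 →τ 2 →σ 3
3 →τ 3 →σ 1
4 →τ 4 →σ 2

σ∘τ = [4 3 1 2]


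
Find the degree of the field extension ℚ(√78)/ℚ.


√78 has minimal polynomial x² - 78 (irreducible over ℚ since 78 is squarefree)

[ℚ(√78)/ℚ] = 2


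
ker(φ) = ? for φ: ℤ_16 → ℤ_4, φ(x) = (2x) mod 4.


Kernel = preimage of identity
ker(φ) = {x ∈ ℤ_16 : 2x ≡ 0 (mod 4)}. Since 4 | 16, φ is well-defined. The kernel is the cyclic subgroup ⟨2⟩ of ℤ_16 (order 8), i.e. {0, 2, 4, 6, 8, 10, 12, 14}

ker(φ) = {0, 2, 4, 6, 8, 10, 12, 14}


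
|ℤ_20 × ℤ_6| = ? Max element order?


|ℤ_20 × ℤ_6| = 20 × 6 = 120
Max element order = lcm(20,6) = 60
Cyclic? No (gcd=2)

|ℤ_20×ℤ_6| = 120, max element order = 60


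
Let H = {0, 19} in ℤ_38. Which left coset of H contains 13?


13 + H = {13 + h (mod 38) : h ∈ H}
13+0=13, 13+19=32

13 + H = {13, 32}


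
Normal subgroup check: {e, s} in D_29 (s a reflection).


H = {e, s} in D_29 (s a reflection)
r·s·r⁻¹ = sr⁻² ≠ s for n ≥ 3, so {e, s} is not closed under conjugation

No, not a normal subgroup


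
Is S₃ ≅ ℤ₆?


Comparing S₃ and ℤ₆:
S₃ is non-abelian, ℤ₆ is abelian

No, S₃ ≇ ℤ₆


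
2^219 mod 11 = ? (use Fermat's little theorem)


Fermat's little theorem: if p is prime and gcd(a,p)=1, then a^(p-1) ≡ 1 (mod p)
p = 11 is prime, gcd(2,11) = 1
Reduce exponent: 219 mod 10 = 9
So 2^219 ≡ 2^9 (mod 11)
2^9 mod 11 = 6

2^219 ≡ 6 (mod 11)


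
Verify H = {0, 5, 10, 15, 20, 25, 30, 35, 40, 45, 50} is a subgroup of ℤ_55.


Subgroup test for H = {0, 5, 10, 15, 20, 25, 30, 35, 40, 45, 50} in (ℤ_55, +):
(1) 0 ∈ H? Yes
(2) Closure: for all a,b ∈ H, (a+b) mod 55 ∈ H? Yes
(3) Inverses: for all a ∈ H, -a mod 55 ∈ H? Yes

Yes, H is a subgroup of ℤ_55


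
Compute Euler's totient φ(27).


φ(n) = count of k ∈ {1,...,n} with gcd(k,n)=1
Coprimes to 27: {1, 2, 4, 5, 7, 8, 10, 11, 13, 14, 16, 17, 19, 20, 22, 23, 25, 26}
Count: 18

φ(27) = 18


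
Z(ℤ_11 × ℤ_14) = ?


Z(G) = {g ∈ G | gx = xg for all x ∈ G}
Direct product of abelian groups is abelian, so Z(G) = G

Z(ℤ_11 × ℤ_14) = ℤ_11 × ℤ_14


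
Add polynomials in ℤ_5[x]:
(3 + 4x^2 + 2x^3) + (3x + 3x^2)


Add coefficients mod 5:
x^0: 3 + 0 = 3 (mod 5)
x^1: 0 + 3 = 3 (mod 5)
x^2: 4 + 3 = 2 (mod 5)
x^3: 2 + 0 = 2 (mod 5)
Result: 3 + 3x + 2x^2 + 2x^3

f + g = 3 + 3x + 2x^2 + 2x^3


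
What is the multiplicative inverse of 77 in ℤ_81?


Use the extended Euclidean algorithm to write 1 = 77·s + 81·t; then s mod 81 is the inverse.
Euclidean algorithm:
  77 = 0·81 + 77
  81 = 1·77 + 4
  77 = 19·4 + 1
  4 = 4·1 + 0
gcd(77,81) = 1
Back-substitution gives: 77·(20) + 81·(-19) = 1
So 77⁻¹ ≡ 20 ≡ 20 (mod 81)
Check: 77 × 20 = 1540 ≡ 1 (mod 81) ✓

77⁻¹ ≡ 20 (mod 81)


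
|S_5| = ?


|S_n| = n! (number of permutations of n symbols)
|S_5| = 5! = 120

|S_5| = 120


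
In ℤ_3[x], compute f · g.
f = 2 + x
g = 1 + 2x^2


Expand and collect like terms; reduce coefficients mod 3:
x^0: 2·1 = 2 ≡ 2 (mod 3)
x^1: 2·0 + 1·1 = 1 ≡ 1 (mod 3)
x^2: 2·2 + 1·0 = 4 ≡ 1 (mod 3)
x^3: 1·2 = 2 ≡ 2 (mod 3)
Result: 2 + x + x^2 + 2x^3

f · g = 2 + x + x^2 + 2x^3


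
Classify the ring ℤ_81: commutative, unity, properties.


ℤ_81 is a commutative ring with unity 1; 81 = 3×27 is composite, so 3·27 ≡ 0 gives zero divisors (not an integral domain)
Commutative: Yes
Integral domain: No
Has unity: Yes

ℤ_81: Commutative=Yes, Unity=Yes


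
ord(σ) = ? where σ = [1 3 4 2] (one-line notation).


Cycle decomposition: (2 3 4)
Cycle lengths: 3
Order = lcm(3) = 3

ord(σ) = 3


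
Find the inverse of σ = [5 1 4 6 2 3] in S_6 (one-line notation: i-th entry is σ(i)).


To find σ⁻¹, swap domain and range:
σ(1) = 5 → σ⁻¹(5) = 1
σ(2) = 1 → σ⁻¹(1) = 2
σ(3) = 4 → σ⁻¹(4) = 3
σ(4) = 6 → σ⁻¹(6) = 4
σ(5) = 2 → σ⁻¹(2) = 5
σ(6) = 3 → σ⁻¹(3) = 6

σ⁻¹ = [2 5 6 3 1 4]


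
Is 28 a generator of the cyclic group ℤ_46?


g generates ℤ_n iff gcd(g, n) = 1
gcd(28, 46) = 2
Since gcd = 2 ≠ 1, ⟨28⟩ has order 23 < 46, so 28 is not a generator.

No, 28 does not generate ℤ_46


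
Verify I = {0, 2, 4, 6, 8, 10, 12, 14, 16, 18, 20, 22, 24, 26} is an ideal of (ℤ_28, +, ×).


Check ideal conditions for I = {0, 2, 4, 6, 8, 10, 12, 14, 16, 18, 20, 22, 24, 26} in ℤ_28:
(1) I is an additive subgroup? Yes
(2) For r ∈ ℤ_28 and a ∈ I: r·a ∈ I? Yes

Yes, I is an ideal of ℤ_28


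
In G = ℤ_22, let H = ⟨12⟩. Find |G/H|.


|⟨12⟩| = n / gcd(12, 22) = 22 / 2 = 11
H is normal (ℤ_22 is abelian).
|G/H| = |G| / |H| = 22 / 11 = 2

|G/H| = 2


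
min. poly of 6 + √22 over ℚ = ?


Let α = 6 + √22. Then α - 6 = √22, so (α - 6)² = 22, giving α² - 12α + 14 = 0. Degree 2 and α ∉ ℚ, so this is the minimal polynomial.

Minimal polynomial: x² - 12x + 14


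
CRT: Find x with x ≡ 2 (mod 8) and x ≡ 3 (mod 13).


m₁ = 8, m₂ = 13, gcd = 1, so CRT applies. M = m₁·m₂ = 104
Let M₁ = M/m₁ = 13, M₂ = M/m₂ = 8
Find y₁ ≡ M₁⁻¹ (mod m₁): 13⁻¹ ≡ 5 (mod 8)
Find y₂ ≡ M₂⁻¹ (mod m₂): 8⁻¹ ≡ 5 (mod 13)
x = a₁·M₁·y₁ + a₂·M₂·y₂ = 2·13·5 + 3·8·5 = 250
Reduce mod 104: x ≡ 42
Check: 42 mod 8 = 2 ✓, 42 mod 13 = 3 ✓

x ≡ 42 (mod 104)


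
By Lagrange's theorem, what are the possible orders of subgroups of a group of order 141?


Lagrange's theorem: |H| divides |G|
|G| = 141
Divisors of 141: 1, 3, 47, 141

Possible subgroup orders: {1, 3, 47, 141}


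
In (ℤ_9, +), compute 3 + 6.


Operation: addition mod 9
3 + 6 = (a + b) mod 9 with a = 3, b = 6

3 + 6 = 0


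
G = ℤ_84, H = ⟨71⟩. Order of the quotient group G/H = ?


|⟨71⟩| = n / gcd(71, 84) = 84 / 1 = 84
H is normal (ℤ_84 is abelian).
|G/H| = |G| / |H| = 84 / 84 = 1

|G/H| = 1


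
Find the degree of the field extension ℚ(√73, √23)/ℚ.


[ℚ(√73,√23):ℚ] = [ℚ(√73,√23):ℚ(√73)]·[ℚ(√73):ℚ] = 2·2 = 4

[ℚ(√73, √23)/ℚ] = 4


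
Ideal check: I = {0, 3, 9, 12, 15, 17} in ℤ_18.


Check ideal conditions for I = {0, 3, 9, 12, 15, 17} in ℤ_18:
(1) I is an additive subgroup? No
(2) For r ∈ ℤ_18 and a ∈ I: r·a ∈ I? No  [counterexample: r=2, a=3, r·a mod 18 = 6 ∉ I]

No, I is not an ideal of ℤ_18


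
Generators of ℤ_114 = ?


g generates ℤ_n iff gcd(g,n) = 1
Prime factors of 114: 2, 3, 19
Generators are g ∈ {1,...,113} not divisible by any of these primes.
Generators: {1, 5, 7, 11, 13, 17, 23, 25, 29, 31, 35, 37, 41, 43, 47, 49, 53, 55, 59, 61, 65, 67, 71, 73, 77, 79, 83, 85, 89, 91, 97, 101, 103, 107, 109, 113}
Number of generators = φ(114) = 36

Generators of ℤ_114 = {1, 5, 7, 11, 13, 17, 23, 25, 29, 31, 35, 37, 41, 43, 47, 49, 53, 55, 59, 61, 65, 67, 71, 73, 77, 79, 83, 85, 89, 91, 97, 101, 103, 107, 109, 113}


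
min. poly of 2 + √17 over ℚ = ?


Let α = 2 + √17. Then α - 2 = √17, so (α - 2)² = 17, giving α² - 4α - 13 = 0. Degree 2 and α ∉ ℚ, so this is the minimal polynomial.

Minimal polynomial: x² - 4x - 13


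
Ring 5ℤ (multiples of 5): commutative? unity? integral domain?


5ℤ is a commutative ring under +,× but has no multiplicative identity (1 ∉ 5ℤ); it has no zero divisors, but without unity it is not an integral domain
Commutative: Yes
Integral domain: No
Has unity: No

5ℤ (multiples of 5): Commutative=Yes, Unity=No


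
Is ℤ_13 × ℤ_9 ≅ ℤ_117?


Comparing ℤ_13 × ℤ_9 and ℤ_117:
gcd(13,9) = 1, so ℤ_13 × ℤ_9 ≅ ℤ_117 (CRT)

Yes, ℤ_13 × ℤ_9 ≅ ℤ_117


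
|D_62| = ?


|D_n| = 2n (n rotations and n reflections)
|D_62| = 2×62 = 124

|D_62| = 124


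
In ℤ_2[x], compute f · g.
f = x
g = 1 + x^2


Expand and collect like terms; reduce coefficients mod 2:
x^0: 0·1 = 0 ≡ 0 (mod 2)
x^1: 0·0 + 1·1 = 1 ≡ 1 (mod 2)
x^2: 0·1 + 1·0 = 0 ≡ 0 (mod 2)
x^3: 1·1 = 1 ≡ 1 (mod 2)
Result: x + x^3

f · g = x + x^3


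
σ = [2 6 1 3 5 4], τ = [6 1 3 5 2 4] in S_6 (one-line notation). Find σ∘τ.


σ∘τ: apply τ first, then σ
1 →τ 6 →σ 4
2 →τ 1 →σ 2
3 →τ 3 →σ 1
4 →τ 5 →σ 5
5 →τ 2 →σ 6
6 →τ 4 →σ 3

σ∘τ = [4 2 1 5 6 3]


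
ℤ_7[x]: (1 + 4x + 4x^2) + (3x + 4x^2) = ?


Add coefficients mod 7:
x^0: 1 + 0 = 1 (mod 7)
x^1: 4 + 3 = 0 (mod 7)
x^2: 4 + 4 = 1 (mod 7)
Result: 1 + x^2

f + g = 1 + x^2


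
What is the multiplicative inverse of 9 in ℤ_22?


Use the extended Euclidean algorithm to write 1 = 9·s + 22·t; then s mod 22 is the inverse.
Euclidean algorithm:
  9 = 0·22 + 9
  22 = 2·9 + 4
  9 = 2·4 + 1
  4 = 4·1 + 0
gcd(9,22) = 1
Back-substitution gives: 9·(5) + 22·(-2) = 1
So 9⁻¹ ≡ 5 ≡ 5 (mod 22)
Check: 9 × 5 = 45 ≡ 1 (mod 22) ✓

9⁻¹ ≡ 5 (mod 22)


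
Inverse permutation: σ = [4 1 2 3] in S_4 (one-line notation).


To find σ⁻¹, swap domain and range:
σ(1) = 4 → σ⁻¹(4) = 1
σ(2) = 1 → σ⁻¹(1) = 2
σ(3) = 2 → σ⁻¹(2) = 3
σ(4) = 3 → σ⁻¹(3) = 4

σ⁻¹ = [2 3 4 1]


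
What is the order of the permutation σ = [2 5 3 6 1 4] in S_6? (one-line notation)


Cycle decomposition: (1 2 5) (4 6)
Cycle lengths: 3, 2
Order = lcm(3, 2) = 6

ord(σ) = 6


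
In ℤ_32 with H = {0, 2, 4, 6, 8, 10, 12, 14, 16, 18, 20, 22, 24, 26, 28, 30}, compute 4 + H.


4 + H = {4 + h (mod 32) : h ∈ H}
4+0=4, 4+2=6, 4+4=8, 4+6=10, 4+8=12, 4+10=14, 4+12=16, 4+14=18, 4+16=20, 4+18=22, 4+20=24, 4+22=26, 4+24=28, 4+26=30, 4+28=0, 4+30=2
4 + H = {0, 2, 4, 6, 8, 10, 12, 14, 16, 18, 20, 22, 24, 26, 28, 30} = 0 + H

4 + H = {0, 2, 4, 6, 8, 10, 12, 14, 16, 18, 20, 22, 24, 26, 28, 30}


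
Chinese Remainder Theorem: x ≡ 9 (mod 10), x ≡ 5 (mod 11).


m₁ = 10, m₂ = 11, gcd = 1, so CRT applies. M = m₁·m₂ = 110
Let M₁ = M/m₁ = 11, M₂ = M/m₂ = 10
Find y₁ ≡ M₁⁻¹ (mod m₁): 11⁻¹ ≡ 1 (mod 10)
Find y₂ ≡ M₂⁻¹ (mod m₂): 10⁻¹ ≡ 10 (mod 11)
x = a₁·M₁·y₁ + a₂·M₂·y₂ = 9·11·1 + 5·10·10 = 599
Reduce mod 110: x ≡ 49
Check: 49 mod 10 = 9 ✓, 49 mod 11 = 5 ✓

x ≡ 49 (mod 110)


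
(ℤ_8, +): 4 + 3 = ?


Operation: addition mod 8
4 + 3 = (a + b) mod 8 with a = 4, b = 3

4 + 3 = 7


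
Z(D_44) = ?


Z(G) = {g ∈ G | gx = xg for all x ∈ G}
For even n, Z(D_n) = {e, r^(n/2)}: the 180° rotation r^22 commutes with every reflection and rotation

Z(D_44) = {e, r^22}


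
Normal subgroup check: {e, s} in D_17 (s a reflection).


H = {e, s} in D_17 (s a reflection)
r·s·r⁻¹ = sr⁻² ≠ s for n ≥ 3, so {e, s} is not closed under conjugation

No, not a normal subgroup


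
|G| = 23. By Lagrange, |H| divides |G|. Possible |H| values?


Lagrange's theorem: |H| divides |G|
|G| = 23
Divisors of 23: 1, 23

Possible subgroup orders: {1, 23}


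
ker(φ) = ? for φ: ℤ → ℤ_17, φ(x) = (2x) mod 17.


Kernel = preimage of identity
ker(φ) = {x ∈ ℤ : 2x ≡ 0 (mod 17)}. gcd(2,17) = 1, so 2x ≡ 0 (mod 17) ⟺ x ≡ 0 (mod 17/1 = 17). Hence ker(φ) = 17ℤ

ker(φ) = 17ℤ


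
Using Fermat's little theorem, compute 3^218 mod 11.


Fermat's little theorem: if p is prime and gcd(a,p)=1, then a^(p-1) ≡ 1 (mod p)
p = 11 is prime, gcd(3,11) = 1
Reduce exponent: 218 mod 10 = 8
So 3^218 ≡ 3^8 (mod 11)
3^8 mod 11 = 5

3^218 ≡ 5 (mod 11)


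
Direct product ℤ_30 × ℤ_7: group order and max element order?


|ℤ_30 × ℤ_7| = 30 × 7 = 210
Max element order = lcm(30,7) = 210
Cyclic? Yes (gcd=1)

|ℤ_30×ℤ_7| = 210, max element order = 210


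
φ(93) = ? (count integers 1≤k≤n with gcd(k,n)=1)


Factor n: 93 = 3 × 31
φ(n) = n · ∏(1 - 1/p) over distinct primes p | n
φ(93) = 93 · (1 - 1/3) · (1 - 1/31) = 60

φ(93) = 60


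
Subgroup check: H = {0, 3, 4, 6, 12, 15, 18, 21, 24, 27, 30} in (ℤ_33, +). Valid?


Subgroup test for H = {0, 3, 4, 6, 12, 15, 18, 21, 24, 27, 30} in (ℤ_33, +):
(1) 0 ∈ H? Yes
(2) Closure: for all a,b ∈ H, (a+b) mod 33 ∈ H? No  [counterexample: 3 + 4 = 7 ∉ H]
(3) Inverses: for all a ∈ H, -a mod 33 ∈ H? No

No, H is not a subgroup of ℤ_33


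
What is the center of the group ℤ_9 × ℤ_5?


Z(G) = {g ∈ G | gx = xg for all x ∈ G}
Direct product of abelian groups is abelian, so Z(G) = G

Z(ℤ_9 × ℤ_5) = ℤ_9 × ℤ_5


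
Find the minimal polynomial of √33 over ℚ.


√33 satisfies x² - 33 = 0, irreducible over ℚ since 33 is squarefree

Minimal polynomial: x² - 33


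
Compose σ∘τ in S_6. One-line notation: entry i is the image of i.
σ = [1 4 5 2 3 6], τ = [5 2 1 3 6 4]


σ∘τ: apply τ first, then σ
1 →τ 5 →σ 3
2 →τ 2 →σ 4
3 →τ 1 →σ 1
4 →τ 3 →σ 5
5 →τ 6 →σ 6
6 →τ 4 →σ 2

σ∘τ = [3 4 1 5 6 2]


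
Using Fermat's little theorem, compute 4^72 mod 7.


Fermat's little theorem: if p is prime and gcd(a,p)=1, then a^(p-1) ≡ 1 (mod p)
p = 7 is prime, gcd(4,7) = 1
Reduce exponent: 72 mod 6 = 0
So 4^72 ≡ 4^0 (mod 7)
4^0 = 1

4^72 ≡ 1 (mod 7)


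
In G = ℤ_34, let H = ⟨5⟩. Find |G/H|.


|⟨5⟩| = n / gcd(5, 34) = 34 / 1 = 34
H is normal (ℤ_34 is abelian).
|G/H| = |G| / |H| = 34 / 34 = 1

|G/H| = 1


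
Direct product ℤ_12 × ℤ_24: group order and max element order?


|ℤ_12 × ℤ_24| = 12 × 24 = 288
Max element order = lcm(12,24) = 24
Cyclic? No (gcd=12)

|ℤ_12×ℤ_24| = 288, max element order = 24


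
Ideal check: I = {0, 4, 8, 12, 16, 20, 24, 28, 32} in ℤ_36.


Check ideal conditions for I = {0, 4, 8, 12, 16, 20, 24, 28, 32} in ℤ_36:
(1) I is an additive subgroup? Yes
(2) For r ∈ ℤ_36 and a ∈ I: r·a ∈ I? Yes

Yes, I is an ideal of ℤ_36


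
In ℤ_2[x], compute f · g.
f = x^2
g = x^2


Expand and collect like terms; reduce coefficients mod 2:
x^0: 0·0 = 0 ≡ 0 (mod 2)
x^1: 0·0 + 0·0 = 0 ≡ 0 (mod 2)
x^2: 0·1 + 0·0 + 1·0 = 0 ≡ 0 (mod 2)
x^3: 0·1 + 1·0 = 0 ≡ 0 (mod 2)
x^4: 1·1 = 1 ≡ 1 (mod 2)
Result: x^4

f · g = x^4


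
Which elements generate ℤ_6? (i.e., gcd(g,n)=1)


g generates ℤ_n iff gcd(g,n) = 1
Checking each g ∈ {1,...,5}:
gcd(1,6) = 1
gcd(2,6) = 2
gcd(3,6) = 3
gcd(4,6) = 2
gcd(5,6) = 1
Generators: {1, 5}
Number of generators = φ(6) = 2

Generators of ℤ_6 = {1, 5}


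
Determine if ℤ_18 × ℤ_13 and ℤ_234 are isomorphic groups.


Comparing ℤ_18 × ℤ_13 and ℤ_234:
gcd(18,13) = 1, so ℤ_18 × ℤ_13 ≅ ℤ_234 (CRT)

Yes, ℤ_18 × ℤ_13 ≅ ℤ_234


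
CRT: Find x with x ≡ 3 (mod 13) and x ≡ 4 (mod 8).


m₁ = 13, m₂ = 8, gcd = 1, so CRT applies. M = m₁·m₂ = 104
Let M₁ = M/m₁ = 8, M₂ = M/m₂ = 13
Find y₁ ≡ M₁⁻¹ (mod m₁): 8⁻¹ ≡ 5 (mod 13)
Find y₂ ≡ M₂⁻¹ (mod m₂): 13⁻¹ ≡ 5 (mod 8)
x = a₁·M₁·y₁ + a₂·M₂·y₂ = 3·8·5 + 4·13·5 = 380
Reduce mod 104: x ≡ 68
Check: 68 mod 13 = 3 ✓, 68 mod 8 = 4 ✓

x ≡ 68 (mod 104)


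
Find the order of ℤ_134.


ℤ_n has n elements.

|ℤ_134| = 134


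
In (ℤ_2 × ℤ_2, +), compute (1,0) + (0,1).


Operation: componentwise addition mod (2, 2)
(1,0) + (0,1) = ((a₁+b₁) mod 2, (a₂+b₂) mod 2) with a = (1,0), b = (0,1)

(1,0) + (0,1) = (1,1)


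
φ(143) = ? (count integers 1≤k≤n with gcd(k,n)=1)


Factor n: 143 = 11 × 13
φ(n) = n · ∏(1 - 1/p) over distinct primes p | n
φ(143) = 143 · (1 - 1/11) · (1 - 1/13) = 120

φ(143) = 120


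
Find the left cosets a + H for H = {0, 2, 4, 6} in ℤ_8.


H = {0, 2, 4, 6}, |H| = 4
Number of cosets = |G|/|H| = 8/4 = 2
0 + H = {0, 2, 4, 6}
1 + H = {1, 3, 5, 7}

Cosets: 0+H={0,2,4,6}; 1+H={1,3,5,7}


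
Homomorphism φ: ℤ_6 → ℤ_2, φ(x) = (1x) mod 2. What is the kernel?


Kernel = preimage of identity
ker(φ) = {x ∈ ℤ_6 : 1x ≡ 0 (mod 2)}. Since 2 | 6, φ is well-defined. The kernel is the cyclic subgroup ⟨2⟩ of ℤ_6 (order 3), i.e. {0, 2, 4}

ker(φ) = {0, 2, 4}


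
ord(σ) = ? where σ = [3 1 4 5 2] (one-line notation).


Cycle decomposition: (1 3 4 5 2)
Cycle lengths: 5
Order = lcm(5) = 5

ord(σ) = 5


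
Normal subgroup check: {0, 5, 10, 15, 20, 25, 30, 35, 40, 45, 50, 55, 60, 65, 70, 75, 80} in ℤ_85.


H = {0, 5, 10, 15, 20, 25, 30, 35, 40, 45, 50, 55, 60, 65, 70, 75, 80} in ℤ_85
ℤ_85 is abelian; every subgroup of an abelian group is normal

Yes, normal subgroup


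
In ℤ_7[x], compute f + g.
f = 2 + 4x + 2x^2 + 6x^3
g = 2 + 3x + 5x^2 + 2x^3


Add coefficients mod 7:
x^0: 2 + 2 = 4 (mod 7)
x^1: 4 + 3 = 0 (mod 7)
x^2: 2 + 5 = 0 (mod 7)
x^3: 6 + 2 = 1 (mod 7)
Result: 4 + x^3

f + g = 4 + x^3


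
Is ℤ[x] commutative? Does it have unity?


Polynomial ring over ℤ (an integral domain) is a commutative integral domain with unity 1
Commutative: Yes
Integral domain: Yes
Has unity: Yes

ℤ[x]: Commutative=Yes, Unity=Yes


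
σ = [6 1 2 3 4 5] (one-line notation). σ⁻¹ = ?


To find σ⁻¹, swap domain and range:
σ(1) = 6 → σ⁻¹(6) = 1
σ(2) = 1 → σ⁻¹(1) = 2
σ(3) = 2 → σ⁻¹(2) = 3
σ(4) = 3 → σ⁻¹(3) = 4
σ(5) = 4 → σ⁻¹(4) = 5
σ(6) = 5 → σ⁻¹(5) = 6

σ⁻¹ = [2 3 4 5 6 1]


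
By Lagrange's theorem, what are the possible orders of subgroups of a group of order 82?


Lagrange's theorem: |H| divides |G|
|G| = 82
Divisors of 82: 1, 2, 41, 82

Possible subgroup orders: {1, 2, 41, 82}


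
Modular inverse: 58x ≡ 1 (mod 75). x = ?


Use the extended Euclidean algorithm to write 1 = 58·s + 75·t; then s mod 75 is the inverse.
Euclidean algorithm:
  58 = 0·75 + 58
  75 = 1·58 + 17
  58 = 3·17 + 7
  17 = 2·7 + 3
  7 = 2·3 + 1
  3 = 3·1 + 0
gcd(58,75) = 1
Back-substitution gives: 58·(22) + 75·(-17) = 1
So 58⁻¹ ≡ 22 ≡ 22 (mod 75)
Check: 58 × 22 = 1276 ≡ 1 (mod 75) ✓

58⁻¹ ≡ 22 (mod 75)


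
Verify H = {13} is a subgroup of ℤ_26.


Subgroup test for H = {13} in (ℤ_26, +):
(1) 0 ∈ H? No
(2) Closure: for all a,b ∈ H, (a+b) mod 26 ∈ H? No  [counterexample: 13 + 13 = 0 ∉ H]
(3) Inverses: for all a ∈ H, -a mod 26 ∈ H? Yes

No, H is not a subgroup of ℤ_26


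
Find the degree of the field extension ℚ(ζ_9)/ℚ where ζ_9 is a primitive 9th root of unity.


[ℚ(ζ_n):ℚ] = deg Φ_n(x) = φ(n). Here φ(9) = 6

[ℚ(ζ_9)/ℚ where ζ_9 is a primitive 9th root of unity] = 6


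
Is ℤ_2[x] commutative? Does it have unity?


ℤ_2 is a field (n prime), so ℤ_2[x] is a commutative integral domain with unity
Commutative: Yes
Integral domain: Yes
Has unity: Yes

ℤ_2[x]: Commutative=Yes, Unity=Yes


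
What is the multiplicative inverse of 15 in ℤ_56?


Use the extended Euclidean algorithm to write 1 = 15·s + 56·t; then s mod 56 is the inverse.
Euclidean algorithm:
  15 = 0·56 + 15
  56 = 3·15 + 11
  15 = 1·11 + 4
  11 = 2·4 + 3
  4 = 1·3 + 1
  3 = 3·1 + 0
gcd(15,56) = 1
Back-substitution gives: 15·(15) + 56·(-4) = 1
So 15⁻¹ ≡ 15 ≡ 15 (mod 56)
Check: 15 × 15 = 225 ≡ 1 (mod 56) ✓

15⁻¹ ≡ 15 (mod 56)


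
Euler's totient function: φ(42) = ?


Factor n: 42 = 2 × 3 × 7
φ(n) = n · ∏(1 - 1/p) over distinct primes p | n
φ(42) = 42 · (1 - 1/2) · (1 - 1/3) · (1 - 1/7) = 12

φ(42) = 12


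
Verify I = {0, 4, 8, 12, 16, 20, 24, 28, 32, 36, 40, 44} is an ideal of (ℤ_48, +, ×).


Check ideal conditions for I = {0, 4, 8, 12, 16, 20, 24, 28, 32, 36, 40, 44} in ℤ_48:
(1) I is an additive subgroup? Yes
(2) For r ∈ ℤ_48 and a ∈ I: r·a ∈ I? Yes

Yes, I is an ideal of ℤ_48


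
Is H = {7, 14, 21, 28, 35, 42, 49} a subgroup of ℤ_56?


Subgroup test for H = {7, 14, 21, 28, 35, 42, 49} in (ℤ_56, +):
(1) 0 ∈ H? No
(2) Closure: for all a,b ∈ H, (a+b) mod 56 ∈ H? No  [counterexample: 7 + 49 = 0 ∉ H]
(3) Inverses: for all a ∈ H, -a mod 56 ∈ H? Yes

No, H is not a subgroup of ℤ_56


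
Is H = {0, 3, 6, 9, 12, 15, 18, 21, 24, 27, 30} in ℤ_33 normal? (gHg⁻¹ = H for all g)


H = {0, 3, 6, 9, 12, 15, 18, 21, 24, 27, 30} in ℤ_33
ℤ_33 is abelian; every subgroup of an abelian group is normal

Yes, normal subgroup


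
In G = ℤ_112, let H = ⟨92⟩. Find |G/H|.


|⟨92⟩| = n / gcd(92, 112) = 112 / 4 = 28
H is normal (ℤ_112 is abelian).
|G/H| = |G| / |H| = 112 / 28 = 4

|G/H| = 4


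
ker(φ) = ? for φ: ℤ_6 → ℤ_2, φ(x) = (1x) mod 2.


Kernel = preimage of identity
ker(φ) = {x ∈ ℤ_6 : 1x ≡ 0 (mod 2)}. Since 2 | 6, φ is well-defined. The kernel is the cyclic subgroup ⟨2⟩ of ℤ_6 (order 3), i.e. {0, 2, 4}

ker(φ) = {0, 2, 4}


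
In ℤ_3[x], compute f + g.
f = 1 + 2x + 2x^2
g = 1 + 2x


Add coefficients mod 3:
x^0: 1 + 1 = 2 (mod 3)
x^1: 2 + 2 = 1 (mod 3)
x^2: 2 + 0 = 2 (mod 3)
Result: 2 + x + 2x^2

f + g = 2 + x + 2x^2


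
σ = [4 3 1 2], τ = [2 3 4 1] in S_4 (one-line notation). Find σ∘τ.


σ∘τ: apply τ first, then σ
1 →τ 2 →σ 3
2 →τ 3 →σ 1
3 →τ 4 →σ 2
4 →τ 1 →σ 4

σ∘τ = [3 1 2 4]


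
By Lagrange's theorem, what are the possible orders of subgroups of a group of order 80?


Lagrange's theorem: |H| divides |G|
|G| = 80
Divisors of 80: 1, 2, 4, 5, 8, 10, 16, 20, 40, 80

Possible subgroup orders: {1, 2, 4, 5, 8, 10, 16, 20, 40, 80}


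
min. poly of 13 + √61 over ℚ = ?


Let α = 13 + √61. Then α - 13 = √61, so (α - 13)² = 61, giving α² - 26α + 108 = 0. Degree 2 and α ∉ ℚ, so this is the minimal polynomial.

Minimal polynomial: x² - 26x + 108


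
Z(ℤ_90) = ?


Z(G) = {g ∈ G | gx = xg for all x ∈ G}
ℤ_90 is abelian, so Z(G) = G

Z(ℤ_90) = ℤ_90


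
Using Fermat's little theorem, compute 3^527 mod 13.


Fermat's little theorem: if p is prime and gcd(a,p)=1, then a^(p-1) ≡ 1 (mod p)
p = 13 is prime, gcd(3,13) = 1
Reduce exponent: 527 mod 12 = 11
So 3^527 ≡ 3^11 (mod 13)
3^11 mod 13 = 9

3^527 ≡ 9 (mod 13)


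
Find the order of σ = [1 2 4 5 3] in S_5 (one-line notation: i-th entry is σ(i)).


Cycle decomposition: (3 4 5)
Cycle lengths: 3
Order = lcm(3) = 3

ord(σ) = 3


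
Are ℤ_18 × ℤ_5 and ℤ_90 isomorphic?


Comparing ℤ_18 × ℤ_5 and ℤ_90:
gcd(18,5) = 1, so ℤ_18 × ℤ_5 ≅ ℤ_90 (CRT)

Yes, ℤ_18 × ℤ_5 ≅ ℤ_90


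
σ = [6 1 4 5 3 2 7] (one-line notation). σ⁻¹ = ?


To find σ⁻¹, swap domain and range:
σ(1) = 6 → σ⁻¹(6) = 1
σ(2) = 1 → σ⁻¹(1) = 2
σ(3) = 4 → σ⁻¹(4) = 3
σ(4) = 5 → σ⁻¹(5) = 4
σ(5) = 3 → σ⁻¹(3) = 5
σ(6) = 2 → σ⁻¹(2) = 6
σ(7) = 7 → σ⁻¹(7) = 7

σ⁻¹ = [2 6 5 3 4 1 7]


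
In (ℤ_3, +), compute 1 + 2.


Operation: addition mod 3
1 + 2 = (a + b) mod 3 with a = 1, b = 2

1 + 2 = 0


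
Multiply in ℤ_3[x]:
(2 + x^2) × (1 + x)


Expand and collect like terms; reduce coefficients mod 3:
x^0: 2·1 = 2 ≡ 2 (mod 3)
x^1: 2·1 + 0·1 = 2 ≡ 2 (mod 3)
x^2: 0·1 + 1·1 = 1 ≡ 1 (mod 3)
x^3: 1·1 = 1 ≡ 1 (mod 3)
Result: 2 + 2x + x^2 + x^3

f · g = 2 + 2x + x^2 + x^3


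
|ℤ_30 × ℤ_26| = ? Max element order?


|ℤ_30 × ℤ_26| = 30 × 26 = 780
Max element order = lcm(30,26) = 390
Cyclic? No (gcd=2)

|ℤ_30×ℤ_26| = 780, max element order = 390


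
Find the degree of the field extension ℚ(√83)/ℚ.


√83 has minimal polynomial x² - 83 (irreducible over ℚ since 83 is squarefree)

[ℚ(√83)/ℚ] = 2


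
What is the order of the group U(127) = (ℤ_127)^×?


U(n) is the group of units mod n; |U(n)| = φ(n)
|U(127)| = φ(127) = 126

|U(127) = (ℤ_127)^×| = 126


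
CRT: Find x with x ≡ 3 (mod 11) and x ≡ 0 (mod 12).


m₁ = 11, m₂ = 12, gcd = 1, so CRT applies. M = m₁·m₂ = 132
Let M₁ = M/m₁ = 12, M₂ = M/m₂ = 11
Find y₁ ≡ M₁⁻¹ (mod m₁): 12⁻¹ ≡ 1 (mod 11)
Find y₂ ≡ M₂⁻¹ (mod m₂): 11⁻¹ ≡ 11 (mod 12)
x = a₁·M₁·y₁ + a₂·M₂·y₂ = 3·12·1 + 0·11·11 = 36
Reduce mod 132: x ≡ 36
Check: 36 mod 11 = 3 ✓, 36 mod 12 = 0 ✓

x ≡ 36 (mod 132)


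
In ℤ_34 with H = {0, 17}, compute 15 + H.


15 + H = {15 + h (mod 34) : h ∈ H}
15+0=15, 15+17=32

15 + H = {15, 32}


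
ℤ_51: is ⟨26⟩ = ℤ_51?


g generates ℤ_n iff gcd(g, n) = 1
gcd(26, 51) = 1
Since gcd = 1, 26 is a generator.

Yes, 26 generates ℤ_51


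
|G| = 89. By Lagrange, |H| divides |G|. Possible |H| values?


Lagrange's theorem: |H| divides |G|
|G| = 89
Divisors of 89: 1, 89

Possible subgroup orders: {1, 89}


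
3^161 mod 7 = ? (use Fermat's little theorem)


Fermat's little theorem: if p is prime and gcd(a,p)=1, then a^(p-1) ≡ 1 (mod p)
p = 7 is prime, gcd(3,7) = 1
Reduce exponent: 161 mod 6 = 5
So 3^161 ≡ 3^5 (mod 7)
3^5 mod 7 = 5

3^161 ≡ 5 (mod 7)


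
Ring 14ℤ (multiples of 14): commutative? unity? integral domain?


14ℤ is a commutative ring under +,× but has no multiplicative identity (1 ∉ 14ℤ); it has no zero divisors, but without unity it is not an integral domain
Commutative: Yes
Integral domain: No
Has unity: No

14ℤ (multiples of 14): Commutative=Yes, Unity=No


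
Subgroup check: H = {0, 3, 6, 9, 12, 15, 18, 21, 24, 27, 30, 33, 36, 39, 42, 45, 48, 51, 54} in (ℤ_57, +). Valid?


Subgroup test for H = {0, 3, 6, 9, 12, 15, 18, 21, 24, 27, 30, 33, 36, 39, 42, 45, 48, 51, 54} in (ℤ_57, +):
(1) 0 ∈ H? Yes
(2) Closure: for all a,b ∈ H, (a+b) mod 57 ∈ H? Yes
(3) Inverses: for all a ∈ H, -a mod 57 ∈ H? Yes

Yes, H is a subgroup of ℤ_57


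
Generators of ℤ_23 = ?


g generates ℤ_n iff gcd(g,n) = 1
Prime factors of 23: 23
Generators are g ∈ {1,...,22} not divisible by any of these primes.
Generators: {1, 2, 3, 4, 5, 6, 7, 8, 9, 10, 11, 12, 13, 14, 15, 16, 17, 18, 19, 20, 21, 22}
Number of generators = φ(23) = 22

Generators of ℤ_23 = {1, 2, 3, 4, 5, 6, 7, 8, 9, 10, 11, 12, 13, 14, 15, 16, 17, 18, 19, 20, 21, 22}


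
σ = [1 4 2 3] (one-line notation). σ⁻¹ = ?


To find σ⁻¹, swap domain and range:
σ(1) = 1 → σ⁻¹(1) = 1
σ(2) = 4 → σ⁻¹(4) = 2
σ(3) = 2 → σ⁻¹(2) = 3
σ(4) = 3 → σ⁻¹(3) = 4

σ⁻¹ = [1 3 4 2]


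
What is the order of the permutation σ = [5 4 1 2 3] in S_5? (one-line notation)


Cycle decomposition: (1 5 3) (2 4)
Cycle lengths: 3, 2
Order = lcm(3, 2) = 6

ord(σ) = 6


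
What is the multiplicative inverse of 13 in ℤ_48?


Use the extended Euclidean algorithm to write 1 = 13·s + 48·t; then s mod 48 is the inverse.
Euclidean algorithm:
  13 = 0·48 + 13
  48 = 3·13 + 9
  13 = 1·9 + 4
  9 = 2·4 + 1
  4 = 4·1 + 0
gcd(13,48) = 1
Back-substitution gives: 13·(-11) + 48·(3) = 1
So 13⁻¹ ≡ -11 ≡ 37 (mod 48)
Check: 13 × 37 = 481 ≡ 1 (mod 48) ✓

13⁻¹ ≡ 37 (mod 48)


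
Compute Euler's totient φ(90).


Factor n: 90 = 2 × 3^2 × 5
φ(n) = n · ∏(1 - 1/p) over distinct primes p | n
φ(90) = 90 · (1 - 1/2) · (1 - 1/3) · (1 - 1/5) = 24

φ(90) = 24


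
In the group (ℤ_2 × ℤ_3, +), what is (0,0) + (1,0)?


Operation: componentwise addition mod (2, 3)
(0,0) + (1,0) = ((a₁+b₁) mod 2, (a₂+b₂) mod 3) with a = (0,0), b = (1,0)

(0,0) + (1,0) = (1,0)


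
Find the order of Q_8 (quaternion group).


Q_8 = {±1, ±i, ±j, ±k}
|Q_8| = 8

|Q_8 (quaternion group)| = 8


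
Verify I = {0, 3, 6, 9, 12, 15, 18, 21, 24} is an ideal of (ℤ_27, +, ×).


Check ideal conditions for I = {0, 3, 6, 9, 12, 15, 18, 21, 24} in ℤ_27:
(1) I is an additive subgroup? Yes
(2) For r ∈ ℤ_27 and a ∈ I: r·a ∈ I? Yes

Yes, I is an ideal of ℤ_27


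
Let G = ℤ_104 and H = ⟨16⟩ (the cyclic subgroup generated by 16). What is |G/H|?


|⟨16⟩| = n / gcd(16, 104) = 104 / 8 = 13
H is normal (ℤ_104 is abelian).
|G/H| = |G| / |H| = 104 / 13 = 8

|G/H| = 8


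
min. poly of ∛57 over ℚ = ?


∛57 satisfies x³ - 57 = 0, irreducible over ℚ (no rational root; 57 is not a perfect cube)

Minimal polynomial: x³ - 57


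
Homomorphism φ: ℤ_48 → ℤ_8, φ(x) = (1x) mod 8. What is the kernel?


Kernel = preimage of identity
ker(φ) = {x ∈ ℤ_48 : 1x ≡ 0 (mod 8)}. Since 8 | 48, φ is well-defined. The kernel is the cyclic subgroup ⟨8⟩ of ℤ_48 (order 6), i.e. {0, 8, 16, 24, 32, 40}

ker(φ) = {0, 8, 16, 24, 32, 40}


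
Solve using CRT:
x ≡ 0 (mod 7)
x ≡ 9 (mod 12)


m₁ = 7, m₂ = 12, gcd = 1, so CRT applies. M = m₁·m₂ = 84
Let M₁ = M/m₁ = 12, M₂ = M/m₂ = 7
Find y₁ ≡ M₁⁻¹ (mod m₁): 12⁻¹ ≡ 3 (mod 7)
Find y₂ ≡ M₂⁻¹ (mod m₂): 7⁻¹ ≡ 7 (mod 12)
x = a₁·M₁·y₁ + a₂·M₂·y₂ = 0·12·3 + 9·7·7 = 441
Reduce mod 84: x ≡ 21
Check: 21 mod 7 = 0 ✓, 21 mod 12 = 9 ✓

x ≡ 21 (mod 84)


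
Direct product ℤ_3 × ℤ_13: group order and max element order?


|ℤ_3 × ℤ_13| = 3 × 13 = 39
Max element order = lcm(3,13) = 39
Cyclic? Yes (gcd=1)

|ℤ_3×ℤ_13| = 39, max element order = 39


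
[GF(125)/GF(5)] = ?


GF(125) = GF(5^3), so the extension degree is 3

[GF(125)/GF(5)] = 3


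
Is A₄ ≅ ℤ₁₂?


Comparing A₄ and ℤ₁₂:
A₄ is non-abelian, ℤ₁₂ is abelian

No, A₄ ≇ ℤ₁₂


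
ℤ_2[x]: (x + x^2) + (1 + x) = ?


Add coefficients mod 2:
x^0: 0 + 1 = 1 (mod 2)
x^1: 1 + 1 = 0 (mod 2)
x^2: 1 + 0 = 1 (mod 2)
Result: 1 + x^2

f + g = 1 + x^2


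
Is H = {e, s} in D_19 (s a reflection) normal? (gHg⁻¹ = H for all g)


H = {e, s} in D_19 (s a reflection)
r·s·r⁻¹ = sr⁻² ≠ s for n ≥ 3, so {e, s} is not closed under conjugation

No, not a normal subgroup


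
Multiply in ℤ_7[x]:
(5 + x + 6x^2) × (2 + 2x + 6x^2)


Expand and collect like terms; reduce coefficients mod 7:
x^0: 5·2 = 10 ≡ 3 (mod 7)
x^1: 5·2 + 1·2 = 12 ≡ 5 (mod 7)
x^2: 5·6 + 1·2 + 6·2 = 44 ≡ 2 (mod 7)
x^3: 1·6 + 6·2 = 18 ≡ 4 (mod 7)
x^4: 6·6 = 36 ≡ 1 (mod 7)
Result: 3 + 5x + 2x^2 + 4x^3 + x^4

f · g = 3 + 5x + 2x^2 + 4x^3 + x^4


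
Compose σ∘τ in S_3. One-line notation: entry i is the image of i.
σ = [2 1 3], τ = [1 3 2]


σ∘τ: apply τ first, then σ
1 →τ 1 →σ 2
2 →τ 3 →σ 3
3 →τ 2 →σ 1

σ∘τ = [2 3 1]


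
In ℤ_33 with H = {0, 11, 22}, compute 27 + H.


27 + H = {27 + h (mod 33) : h ∈ H}
27+0=27, 27+11=5, 27+22=16
27 + H = {5, 16, 27} = 5 + H

27 + H = {5, 16, 27}


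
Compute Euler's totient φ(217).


Factor n: 217 = 7 × 31
φ(n) = n · ∏(1 - 1/p) over distinct primes p | n
φ(217) = 217 · (1 - 1/7) · (1 - 1/31) = 180

φ(217) = 180


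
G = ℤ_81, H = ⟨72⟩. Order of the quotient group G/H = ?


|⟨72⟩| = n / gcd(72, 81) = 81 / 9 = 9
H is normal (ℤ_81 is abelian).
|G/H| = |G| / |H| = 81 / 9 = 9

|G/H| = 9


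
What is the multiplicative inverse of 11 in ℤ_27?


Use the extended Euclidean algorithm to write 1 = 11·s + 27·t; then s mod 27 is the inverse.
Euclidean algorithm:
  11 = 0·27 + 11
  27 = 2·11 + 5
  11 = 2·5 + 1
  5 = 5·1 + 0
gcd(11,27) = 1
Back-substitution gives: 11·(5) + 27·(-2) = 1
So 11⁻¹ ≡ 5 ≡ 5 (mod 27)
Check: 11 × 5 = 55 ≡ 1 (mod 27) ✓

11⁻¹ ≡ 5 (mod 27)


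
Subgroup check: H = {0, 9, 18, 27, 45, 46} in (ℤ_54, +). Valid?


Subgroup test for H = {0, 9, 18, 27, 45, 46} in (ℤ_54, +):
(1) 0 ∈ H? Yes
(2) Closure: for all a,b ∈ H, (a+b) mod 54 ∈ H? No  [counterexample: 9 + 27 = 36 ∉ H]
(3) Inverses: for all a ∈ H, -a mod 54 ∈ H? No

No, H is not a subgroup of ℤ_54


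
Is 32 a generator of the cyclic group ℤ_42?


g generates ℤ_n iff gcd(g, n) = 1
gcd(32, 42) = 2
Since gcd = 2 ≠ 1, ⟨32⟩ has order 21 < 42, so 32 is not a generator.

No, 32 does not generate ℤ_42


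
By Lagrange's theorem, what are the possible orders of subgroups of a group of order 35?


Lagrange's theorem: |H| divides |G|
|G| = 35
Divisors of 35: 1, 5, 7, 35

Possible subgroup orders: {1, 5, 7, 35}


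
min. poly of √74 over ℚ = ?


√74 satisfies x² - 74 = 0, irreducible over ℚ since 74 is squarefree

Minimal polynomial: x² - 74


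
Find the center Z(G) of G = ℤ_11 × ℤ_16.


Z(G) = {g ∈ G | gx = xg for all x ∈ G}
Direct product of abelian groups is abelian, so Z(G) = G

Z(ℤ_11 × ℤ_16) = ℤ_11 × ℤ_16


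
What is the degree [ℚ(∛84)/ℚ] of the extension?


∛84 has minimal polynomial x³ - 84 (irreducible over ℚ since 84 is not a perfect cube)

[ℚ(∛84)/ℚ] = 3


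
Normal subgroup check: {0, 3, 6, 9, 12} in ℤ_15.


H = {0, 3, 6, 9, 12} in ℤ_15
ℤ_15 is abelian; every subgroup of an abelian group is normal

Yes, normal subgroup


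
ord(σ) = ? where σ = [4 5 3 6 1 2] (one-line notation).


Cycle decomposition: (1 4 6 2 5)
Cycle lengths: 5
Order = lcm(5) = 5

ord(σ) = 5
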